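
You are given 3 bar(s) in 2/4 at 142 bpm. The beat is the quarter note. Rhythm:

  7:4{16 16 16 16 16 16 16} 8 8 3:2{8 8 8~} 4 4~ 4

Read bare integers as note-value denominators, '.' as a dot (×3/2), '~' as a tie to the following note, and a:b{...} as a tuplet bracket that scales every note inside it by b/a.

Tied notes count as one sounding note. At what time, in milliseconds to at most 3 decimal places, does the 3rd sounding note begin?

1. 0.0ms @ 0 + 60.362ms (1/7)
2. 60.362ms @ 1/7 + 60.362ms (1/7)
3. 120.724ms @ 2/7 + 60.362ms (1/7)
4. 181.087ms @ 3/7 + 60.362ms (1/7)
5. 241.449ms @ 4/7 + 60.362ms (1/7)
6. 301.811ms @ 5/7 + 60.362ms (1/7)
7. 362.173ms @ 6/7 + 60.362ms (1/7)
8. 422.535ms @ 1 + 211.268ms (1/2)
9. 633.803ms @ 3/2 + 211.268ms (1/2)
10. 845.07ms @ 2 + 140.845ms (1/3)
11. 985.915ms @ 7/3 + 140.845ms (1/3)
12. 1126.761ms @ 8/3 + 563.38ms (4/3)
13. 1690.141ms @ 4 + 845.07ms (2)

note 3 onset = 2/7b = 120.724ms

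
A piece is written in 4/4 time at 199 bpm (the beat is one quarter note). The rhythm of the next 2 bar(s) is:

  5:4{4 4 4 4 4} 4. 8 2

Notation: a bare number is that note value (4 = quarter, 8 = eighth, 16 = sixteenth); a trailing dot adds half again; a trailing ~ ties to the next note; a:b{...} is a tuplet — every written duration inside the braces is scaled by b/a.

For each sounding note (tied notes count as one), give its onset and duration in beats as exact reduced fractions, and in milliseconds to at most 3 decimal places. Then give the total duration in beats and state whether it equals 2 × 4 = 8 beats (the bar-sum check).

1) 0.0ms=0b +241.206ms=4/5b
2) 241.206ms=4/5b +241.206ms=4/5b
3) 482.412ms=8/5b +241.206ms=4/5b
4) 723.618ms=12/5b +241.206ms=4/5b
5) 964.824ms=16/5b +241.206ms=4/5b
6) 1206.03ms=4b +452.261ms=3/2b
7) 1658.291ms=11/2b +150.754ms=1/2b
8) 1809.045ms=6b +603.015ms=2b
Σ=8b of 8 (199bpm 4/4) — PASS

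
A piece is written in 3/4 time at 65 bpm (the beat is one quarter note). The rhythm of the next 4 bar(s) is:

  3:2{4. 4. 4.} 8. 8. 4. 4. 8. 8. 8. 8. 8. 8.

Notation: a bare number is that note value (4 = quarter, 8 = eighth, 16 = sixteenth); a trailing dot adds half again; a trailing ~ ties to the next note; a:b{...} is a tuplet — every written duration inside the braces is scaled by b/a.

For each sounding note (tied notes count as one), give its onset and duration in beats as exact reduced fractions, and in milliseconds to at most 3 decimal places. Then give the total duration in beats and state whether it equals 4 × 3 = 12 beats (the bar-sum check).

1) 0.0ms=0b +923.077ms=1b
2) 923.077ms=1b +923.077ms=1b
3) 1846.154ms=2b +923.077ms=1b
4) 2769.231ms=3b +692.308ms=3/4b
5) 3461.538ms=15/4b +692.308ms=3/4b
6) 4153.846ms=9/2b +1384.615ms=3/2b
7) 5538.462ms=6b +1384.615ms=3/2b
8) 6923.077ms=15/2b +692.308ms=3/4b
9) 7615.385ms=33/4b +692.308ms=3/4b
10) 8307.692ms=9b +692.308ms=3/4b
11) 9000.0ms=39/4b +692.308ms=3/4b
12) 9692.308ms=21/2b +692.308ms=3/4b
13) 10384.615ms=45/4b +692.308ms=3/4b
Σ=12b of 12 (65bpm 3/4) — PASS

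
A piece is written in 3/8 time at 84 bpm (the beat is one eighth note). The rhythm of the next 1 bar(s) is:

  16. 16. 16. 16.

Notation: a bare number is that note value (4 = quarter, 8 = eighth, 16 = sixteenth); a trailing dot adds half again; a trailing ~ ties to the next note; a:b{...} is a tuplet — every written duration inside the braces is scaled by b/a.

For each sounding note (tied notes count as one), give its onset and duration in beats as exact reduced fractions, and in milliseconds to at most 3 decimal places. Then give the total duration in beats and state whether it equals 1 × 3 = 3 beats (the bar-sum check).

1) 0.0ms=0b +535.714ms=3/4b
2) 535.714ms=3/4b +535.714ms=3/4b
3) 1071.429ms=3/2b +535.714ms=3/4b
4) 1607.143ms=9/4b +535.714ms=3/4b
Σ=3b of 3 (84bpm 3/8) — PASS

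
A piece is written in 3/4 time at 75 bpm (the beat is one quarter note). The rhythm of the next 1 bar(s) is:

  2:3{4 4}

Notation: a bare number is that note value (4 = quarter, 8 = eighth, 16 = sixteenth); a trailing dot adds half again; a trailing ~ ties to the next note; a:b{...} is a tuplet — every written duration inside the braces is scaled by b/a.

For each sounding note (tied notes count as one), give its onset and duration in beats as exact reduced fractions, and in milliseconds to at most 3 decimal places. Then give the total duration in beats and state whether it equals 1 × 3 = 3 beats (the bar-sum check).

1) 0.0ms=0b +1200.0ms=3/2b
2) 1200.0ms=3/2b +1200.0ms=3/2b
Σ=3b of 3 (75bpm 3/4) — PASS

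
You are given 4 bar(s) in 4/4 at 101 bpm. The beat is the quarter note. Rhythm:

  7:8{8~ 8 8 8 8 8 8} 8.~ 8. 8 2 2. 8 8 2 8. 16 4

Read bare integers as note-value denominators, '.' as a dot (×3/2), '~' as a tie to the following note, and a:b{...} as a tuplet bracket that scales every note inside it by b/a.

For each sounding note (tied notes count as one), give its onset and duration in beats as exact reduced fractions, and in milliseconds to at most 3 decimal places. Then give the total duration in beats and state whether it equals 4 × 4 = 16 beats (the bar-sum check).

1) 0.0ms=0b +678.925ms=8/7b
2) 678.925ms=8/7b +339.463ms=4/7b
3) 1018.388ms=12/7b +339.463ms=4/7b
4) 1357.85ms=16/7b +339.463ms=4/7b
5) 1697.313ms=20/7b +339.463ms=4/7b
6) 2036.775ms=24/7b +339.463ms=4/7b
7) 2376.238ms=4b +891.089ms=3/2b
8) 3267.327ms=11/2b +297.03ms=1/2b
9) 3564.356ms=6b +1188.119ms=2b
10) 4752.475ms=8b +1782.178ms=3b
11) 6534.653ms=11b +297.03ms=1/2b
12) 6831.683ms=23/2b +297.03ms=1/2b
13) 7128.713ms=12b +1188.119ms=2b
14) 8316.832ms=14b +445.545ms=3/4b
15) 8762.376ms=59/4b +148.515ms=1/4b
16) 8910.891ms=15b +594.059ms=1b
Σ=16b of 16 (101bpm 4/4) — PASS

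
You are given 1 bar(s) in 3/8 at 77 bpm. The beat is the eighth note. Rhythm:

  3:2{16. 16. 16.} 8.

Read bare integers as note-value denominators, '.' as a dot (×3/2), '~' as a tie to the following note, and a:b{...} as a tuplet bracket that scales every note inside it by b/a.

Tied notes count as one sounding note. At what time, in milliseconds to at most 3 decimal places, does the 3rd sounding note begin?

1. 0.0ms @ 0 + 389.61ms (1/2)
2. 389.61ms @ 1/2 + 389.61ms (1/2)
3. 779.221ms @ 1 + 389.61ms (1/2)
4. 1168.831ms @ 3/2 + 1168.831ms (3/2)

note 3 onset = 1b = 779.221ms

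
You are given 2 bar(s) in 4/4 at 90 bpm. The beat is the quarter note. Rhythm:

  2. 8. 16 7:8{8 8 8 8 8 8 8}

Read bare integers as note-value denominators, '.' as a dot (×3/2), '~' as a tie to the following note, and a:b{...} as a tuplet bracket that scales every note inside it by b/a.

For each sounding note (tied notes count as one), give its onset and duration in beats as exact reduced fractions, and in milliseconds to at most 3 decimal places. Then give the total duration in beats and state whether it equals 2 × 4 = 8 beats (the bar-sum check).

1) 0.0ms=0b +2000.0ms=3b
2) 2000.0ms=3b +500.0ms=3/4b
3) 2500.0ms=15/4b +166.667ms=1/4b
4) 2666.667ms=4b +380.952ms=4/7b
5) 3047.619ms=32/7b +380.952ms=4/7b
6) 3428.571ms=36/7b +380.952ms=4/7b
7) 3809.524ms=40/7b +380.952ms=4/7b
8) 4190.476ms=44/7b +380.952ms=4/7b
9) 4571.429ms=48/7b +380.952ms=4/7b
10) 4952.381ms=52/7b +380.952ms=4/7b
Σ=8b of 8 (90bpm 4/4) — PASS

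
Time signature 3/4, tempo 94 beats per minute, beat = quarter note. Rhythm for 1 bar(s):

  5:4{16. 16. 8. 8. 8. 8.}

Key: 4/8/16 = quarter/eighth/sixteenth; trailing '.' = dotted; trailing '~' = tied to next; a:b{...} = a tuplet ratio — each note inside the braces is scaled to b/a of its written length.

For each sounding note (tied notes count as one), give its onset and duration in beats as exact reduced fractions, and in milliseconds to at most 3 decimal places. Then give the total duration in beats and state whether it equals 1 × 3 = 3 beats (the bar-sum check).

1) 0.0ms=0b +191.489ms=3/10b
2) 191.489ms=3/10b +191.489ms=3/10b
3) 382.979ms=3/5b +382.979ms=3/5b
4) 765.957ms=6/5b +382.979ms=3/5b
5) 1148.936ms=9/5b +382.979ms=3/5b
6) 1531.915ms=12/5b +382.979ms=3/5b
Σ=3b of 3 (94bpm 3/4) — PASS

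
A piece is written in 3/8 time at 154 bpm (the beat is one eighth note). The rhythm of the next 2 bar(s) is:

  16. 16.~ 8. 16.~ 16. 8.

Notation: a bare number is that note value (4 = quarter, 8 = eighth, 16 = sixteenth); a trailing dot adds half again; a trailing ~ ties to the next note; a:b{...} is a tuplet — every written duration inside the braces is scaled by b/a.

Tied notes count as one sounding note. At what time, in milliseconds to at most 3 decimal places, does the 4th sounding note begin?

1. 0.0ms @ 0 + 292.208ms (3/4)
2. 292.208ms @ 3/4 + 876.623ms (9/4)
3. 1168.831ms @ 3 + 584.416ms (3/2)
4. 1753.247ms @ 9/2 + 584.416ms (3/2)

note 4 onset = 9/2b = 1753.247ms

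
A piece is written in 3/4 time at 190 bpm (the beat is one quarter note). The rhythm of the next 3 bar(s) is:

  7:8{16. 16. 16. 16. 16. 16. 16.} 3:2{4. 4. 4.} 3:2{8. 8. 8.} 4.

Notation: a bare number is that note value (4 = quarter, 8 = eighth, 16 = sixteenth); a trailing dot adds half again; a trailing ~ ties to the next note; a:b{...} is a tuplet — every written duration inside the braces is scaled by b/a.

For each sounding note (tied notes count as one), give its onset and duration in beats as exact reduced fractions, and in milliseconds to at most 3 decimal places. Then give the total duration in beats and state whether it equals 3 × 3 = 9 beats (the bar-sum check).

1) 0.0ms=0b +135.338ms=3/7b
2) 135.338ms=3/7b +135.338ms=3/7b
3) 270.677ms=6/7b +135.338ms=3/7b
4) 406.015ms=9/7b +135.338ms=3/7b
5) 541.353ms=12/7b +135.338ms=3/7b
6) 676.692ms=15/7b +135.338ms=3/7b
7) 812.03ms=18/7b +135.338ms=3/7b
8) 947.368ms=3b +315.789ms=1b
9) 1263.158ms=4b +315.789ms=1b
10) 1578.947ms=5b +315.789ms=1b
11) 1894.737ms=6b +157.895ms=1/2b
12) 2052.632ms=13/2b +157.895ms=1/2b
13) 2210.526ms=7b +157.895ms=1/2b
14) 2368.421ms=15/2b +473.684ms=3/2b
Σ=9b of 9 (190bpm 3/4) — PASS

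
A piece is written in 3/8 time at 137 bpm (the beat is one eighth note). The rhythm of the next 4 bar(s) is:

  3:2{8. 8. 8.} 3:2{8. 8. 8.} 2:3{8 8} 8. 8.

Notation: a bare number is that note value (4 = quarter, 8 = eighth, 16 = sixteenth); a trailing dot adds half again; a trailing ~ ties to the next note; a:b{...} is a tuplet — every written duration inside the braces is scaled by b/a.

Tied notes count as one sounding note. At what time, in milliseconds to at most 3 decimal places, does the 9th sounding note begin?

1. 0.0ms @ 0 + 437.956ms (1)
2. 437.956ms @ 1 + 437.956ms (1)
3. 875.912ms @ 2 + 437.956ms (1)
4. 1313.869ms @ 3 + 437.956ms (1)
5. 1751.825ms @ 4 + 437.956ms (1)
6. 2189.781ms @ 5 + 437.956ms (1)
7. 2627.737ms @ 6 + 656.934ms (3/2)
8. 3284.672ms @ 15/2 + 656.934ms (3/2)
9. 3941.606ms @ 9 + 656.934ms (3/2)
10. 4598.54ms @ 21/2 + 656.934ms (3/2)

note 9 onset = 9b = 3941.606ms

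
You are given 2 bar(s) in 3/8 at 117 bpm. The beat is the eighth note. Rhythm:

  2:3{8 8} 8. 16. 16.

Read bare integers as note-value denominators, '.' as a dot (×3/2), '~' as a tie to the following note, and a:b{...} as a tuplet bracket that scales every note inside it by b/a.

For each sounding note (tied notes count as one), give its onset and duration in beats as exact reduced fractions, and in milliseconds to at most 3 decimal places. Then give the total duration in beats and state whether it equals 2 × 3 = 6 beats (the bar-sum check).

1) 0.0ms=0b +769.231ms=3/2b
2) 769.231ms=3/2b +769.231ms=3/2b
3) 1538.462ms=3b +769.231ms=3/2b
4) 2307.692ms=9/2b +384.615ms=3/4b
5) 2692.308ms=21/4b +384.615ms=3/4b
Σ=6b of 6 (117bpm 3/8) — PASS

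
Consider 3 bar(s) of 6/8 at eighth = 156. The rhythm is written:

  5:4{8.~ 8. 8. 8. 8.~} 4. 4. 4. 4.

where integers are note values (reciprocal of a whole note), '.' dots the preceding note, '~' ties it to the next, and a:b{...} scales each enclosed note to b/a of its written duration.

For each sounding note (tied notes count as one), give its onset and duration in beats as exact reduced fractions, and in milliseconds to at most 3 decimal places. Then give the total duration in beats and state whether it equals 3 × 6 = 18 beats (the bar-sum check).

1) 0.0ms=0b +923.077ms=12/5b
2) 923.077ms=12/5b +461.538ms=6/5b
3) 1384.615ms=18/5b +461.538ms=6/5b
4) 1846.154ms=24/5b +1615.385ms=21/5b
5) 3461.538ms=9b +1153.846ms=3b
6) 4615.385ms=12b +1153.846ms=3b
7) 5769.231ms=15b +1153.846ms=3b
Σ=18b of 18 (156bpm 6/8) — PASS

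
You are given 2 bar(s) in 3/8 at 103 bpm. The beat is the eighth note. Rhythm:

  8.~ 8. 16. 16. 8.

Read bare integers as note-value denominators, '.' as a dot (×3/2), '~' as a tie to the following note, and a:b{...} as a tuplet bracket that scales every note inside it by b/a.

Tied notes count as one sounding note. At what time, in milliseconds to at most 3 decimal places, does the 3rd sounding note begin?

1. 0.0ms @ 0 + 1747.573ms (3)
2. 1747.573ms @ 3 + 436.893ms (3/4)
3. 2184.466ms @ 15/4 + 436.893ms (3/4)
4. 2621.359ms @ 9/2 + 873.786ms (3/2)

note 3 onset = 15/4b = 2184.466ms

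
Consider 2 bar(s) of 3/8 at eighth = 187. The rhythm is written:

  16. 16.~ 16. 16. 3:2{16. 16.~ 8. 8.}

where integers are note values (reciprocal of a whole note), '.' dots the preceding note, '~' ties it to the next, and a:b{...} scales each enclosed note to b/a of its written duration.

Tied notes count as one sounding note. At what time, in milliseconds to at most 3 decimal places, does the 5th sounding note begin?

1. 0.0ms @ 0 + 240.642ms (3/4)
2. 240.642ms @ 3/4 + 481.283ms (3/2)
3. 721.925ms @ 9/4 + 240.642ms (3/4)
4. 962.567ms @ 3 + 160.428ms (1/2)
5. 1122.995ms @ 7/2 + 481.283ms (3/2)
6. 1604.278ms @ 5 + 320.856ms (1)

note 5 onset = 7/2b = 1122.995ms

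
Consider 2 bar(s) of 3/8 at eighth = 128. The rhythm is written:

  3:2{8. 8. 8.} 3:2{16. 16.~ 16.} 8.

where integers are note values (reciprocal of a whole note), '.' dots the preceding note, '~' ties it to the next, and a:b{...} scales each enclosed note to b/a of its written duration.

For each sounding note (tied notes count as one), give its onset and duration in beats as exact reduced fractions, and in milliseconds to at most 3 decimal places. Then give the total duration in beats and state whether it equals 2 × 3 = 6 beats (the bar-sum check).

1) 0.0ms=0b +468.75ms=1b
2) 468.75ms=1b +468.75ms=1b
3) 937.5ms=2b +468.75ms=1b
4) 1406.25ms=3b +234.375ms=1/2b
5) 1640.625ms=7/2b +468.75ms=1b
6) 2109.375ms=9/2b +703.125ms=3/2b
Σ=6b of 6 (128bpm 3/8) — PASS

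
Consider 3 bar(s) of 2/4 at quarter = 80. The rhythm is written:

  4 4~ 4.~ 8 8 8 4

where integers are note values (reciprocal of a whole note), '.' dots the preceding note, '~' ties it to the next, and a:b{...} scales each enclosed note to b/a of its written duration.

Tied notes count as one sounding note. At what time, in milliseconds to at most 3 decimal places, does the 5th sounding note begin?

note 5 onset = 5b = 3750.0ms

1. 0.0ms @ 0 + 750.0ms (1)
2. 750.0ms @ 1 + 2250.0ms (3)
3. 3000.0ms @ 4 + 375.0ms (1/2)
4. 3375.0ms @ 9/2 + 375.0ms (1/2)
5. 3750.0ms @ 5 + 750.0ms (1)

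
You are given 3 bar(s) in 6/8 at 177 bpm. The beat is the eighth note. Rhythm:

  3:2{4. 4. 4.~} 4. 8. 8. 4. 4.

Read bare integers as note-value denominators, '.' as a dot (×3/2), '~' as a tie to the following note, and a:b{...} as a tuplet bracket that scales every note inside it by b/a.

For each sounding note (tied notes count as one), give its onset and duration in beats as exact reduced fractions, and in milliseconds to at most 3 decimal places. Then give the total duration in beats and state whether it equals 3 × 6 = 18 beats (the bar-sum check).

1) 0.0ms=0b +677.966ms=2b
2) 677.966ms=2b +677.966ms=2b
3) 1355.932ms=4b +1694.915ms=5b
4) 3050.847ms=9b +508.475ms=3/2b
5) 3559.322ms=21/2b +508.475ms=3/2b
6) 4067.797ms=12b +1016.949ms=3b
7) 5084.746ms=15b +1016.949ms=3b
Σ=18b of 18 (177bpm 6/8) — PASS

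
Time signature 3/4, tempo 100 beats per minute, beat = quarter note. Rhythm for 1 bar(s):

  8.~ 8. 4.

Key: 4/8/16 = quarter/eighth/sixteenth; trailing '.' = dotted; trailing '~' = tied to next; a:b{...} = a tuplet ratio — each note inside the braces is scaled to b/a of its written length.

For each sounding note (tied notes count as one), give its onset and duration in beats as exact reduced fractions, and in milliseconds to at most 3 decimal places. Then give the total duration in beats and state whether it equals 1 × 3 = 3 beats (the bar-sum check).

1) 0.0ms=0b +900.0ms=3/2b
2) 900.0ms=3/2b +900.0ms=3/2b
Σ=3b of 3 (100bpm 3/4) — PASS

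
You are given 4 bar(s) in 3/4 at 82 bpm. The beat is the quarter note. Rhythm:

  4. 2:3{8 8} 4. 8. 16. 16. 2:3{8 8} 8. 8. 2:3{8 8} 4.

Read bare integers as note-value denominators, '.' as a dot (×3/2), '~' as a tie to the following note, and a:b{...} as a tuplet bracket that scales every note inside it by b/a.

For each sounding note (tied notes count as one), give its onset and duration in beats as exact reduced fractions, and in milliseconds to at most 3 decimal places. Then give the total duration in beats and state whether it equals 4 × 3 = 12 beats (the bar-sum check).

1) 0.0ms=0b +1097.561ms=3/2b
2) 1097.561ms=3/2b +548.78ms=3/4b
3) 1646.341ms=9/4b +548.78ms=3/4b
4) 2195.122ms=3b +1097.561ms=3/2b
5) 3292.683ms=9/2b +548.78ms=3/4b
6) 3841.463ms=21/4b +274.39ms=3/8b
7) 4115.854ms=45/8b +274.39ms=3/8b
8) 4390.244ms=6b +548.78ms=3/4b
9) 4939.024ms=27/4b +548.78ms=3/4b
10) 5487.805ms=15/2b +548.78ms=3/4b
11) 6036.585ms=33/4b +548.78ms=3/4b
12) 6585.366ms=9b +548.78ms=3/4b
13) 7134.146ms=39/4b +548.78ms=3/4b
14) 7682.927ms=21/2b +1097.561ms=3/2b
Σ=12b of 12 (82bpm 3/4) — PASS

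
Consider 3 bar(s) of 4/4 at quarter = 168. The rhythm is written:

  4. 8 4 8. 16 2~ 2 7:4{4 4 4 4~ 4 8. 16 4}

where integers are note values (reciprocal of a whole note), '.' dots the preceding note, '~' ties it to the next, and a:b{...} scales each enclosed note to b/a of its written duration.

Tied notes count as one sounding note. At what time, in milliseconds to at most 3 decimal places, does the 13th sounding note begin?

1. 0.0ms @ 0 + 535.714ms (3/2)
2. 535.714ms @ 3/2 + 178.571ms (1/2)
3. 714.286ms @ 2 + 357.143ms (1)
4. 1071.429ms @ 3 + 267.857ms (3/4)
5. 1339.286ms @ 15/4 + 89.286ms (1/4)
6. 1428.571ms @ 4 + 1428.571ms (4)
7. 2857.143ms @ 8 + 204.082ms (4/7)
8. 3061.224ms @ 60/7 + 204.082ms (4/7)
9. 3265.306ms @ 64/7 + 204.082ms (4/7)
10. 3469.388ms @ 68/7 + 408.163ms (8/7)
11. 3877.551ms @ 76/7 + 153.061ms (3/7)
12. 4030.612ms @ 79/7 + 51.02ms (1/7)
13. 4081.633ms @ 80/7 + 204.082ms (4/7)

note 13 onset = 80/7b = 4081.633ms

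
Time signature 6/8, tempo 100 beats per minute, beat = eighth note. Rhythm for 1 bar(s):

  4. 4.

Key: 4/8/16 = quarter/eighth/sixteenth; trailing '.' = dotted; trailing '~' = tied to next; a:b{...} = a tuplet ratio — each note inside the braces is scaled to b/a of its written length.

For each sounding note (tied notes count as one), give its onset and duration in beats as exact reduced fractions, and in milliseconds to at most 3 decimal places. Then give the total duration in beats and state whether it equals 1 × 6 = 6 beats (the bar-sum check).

1) 0.0ms=0b +1800.0ms=3b
2) 1800.0ms=3b +1800.0ms=3b
Σ=6b of 6 (100bpm 6/8) — PASS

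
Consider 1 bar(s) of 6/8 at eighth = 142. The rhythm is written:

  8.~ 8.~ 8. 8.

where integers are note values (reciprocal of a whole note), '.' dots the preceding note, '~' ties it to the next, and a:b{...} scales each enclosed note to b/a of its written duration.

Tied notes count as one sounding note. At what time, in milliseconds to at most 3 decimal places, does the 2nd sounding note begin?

note 2 onset = 9/2b = 1901.408ms

1. 0.0ms @ 0 + 1901.408ms (9/2)
2. 1901.408ms @ 9/2 + 633.803ms (3/2)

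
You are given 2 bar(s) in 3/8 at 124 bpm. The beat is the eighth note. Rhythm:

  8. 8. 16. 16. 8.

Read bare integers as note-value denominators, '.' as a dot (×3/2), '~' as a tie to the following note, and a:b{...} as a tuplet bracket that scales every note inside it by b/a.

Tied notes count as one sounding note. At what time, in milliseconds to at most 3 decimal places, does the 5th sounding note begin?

1. 0.0ms @ 0 + 725.806ms (3/2)
2. 725.806ms @ 3/2 + 725.806ms (3/2)
3. 1451.613ms @ 3 + 362.903ms (3/4)
4. 1814.516ms @ 15/4 + 362.903ms (3/4)
5. 2177.419ms @ 9/2 + 725.806ms (3/2)

note 5 onset = 9/2b = 2177.419ms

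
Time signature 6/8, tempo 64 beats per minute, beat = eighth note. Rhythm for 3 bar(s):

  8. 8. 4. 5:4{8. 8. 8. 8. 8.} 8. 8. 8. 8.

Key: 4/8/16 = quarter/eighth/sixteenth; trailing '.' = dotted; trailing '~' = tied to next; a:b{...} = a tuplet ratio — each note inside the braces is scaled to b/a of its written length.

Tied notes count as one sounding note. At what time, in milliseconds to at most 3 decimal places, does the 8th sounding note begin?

1. 0.0ms @ 0 + 1406.25ms (3/2)
2. 1406.25ms @ 3/2 + 1406.25ms (3/2)
3. 2812.5ms @ 3 + 2812.5ms (3)
4. 5625.0ms @ 6 + 1125.0ms (6/5)
5. 6750.0ms @ 36/5 + 1125.0ms (6/5)
6. 7875.0ms @ 42/5 + 1125.0ms (6/5)
7. 9000.0ms @ 48/5 + 1125.0ms (6/5)
8. 10125.0ms @ 54/5 + 1125.0ms (6/5)
9. 11250.0ms @ 12 + 1406.25ms (3/2)
10. 12656.25ms @ 27/2 + 1406.25ms (3/2)
11. 14062.5ms @ 15 + 1406.25ms (3/2)
12. 15468.75ms @ 33/2 + 1406.25ms (3/2)

note 8 onset = 54/5b = 10125.0ms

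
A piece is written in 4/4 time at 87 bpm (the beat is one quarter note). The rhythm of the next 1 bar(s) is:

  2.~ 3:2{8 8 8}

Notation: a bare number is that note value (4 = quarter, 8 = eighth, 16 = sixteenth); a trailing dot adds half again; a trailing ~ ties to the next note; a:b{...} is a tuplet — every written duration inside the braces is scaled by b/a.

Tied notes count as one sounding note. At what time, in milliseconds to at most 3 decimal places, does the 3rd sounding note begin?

note 3 onset = 11/3b = 2528.736ms

1. 0.0ms @ 0 + 2298.851ms (10/3)
2. 2298.851ms @ 10/3 + 229.885ms (1/3)
3. 2528.736ms @ 11/3 + 229.885ms (1/3)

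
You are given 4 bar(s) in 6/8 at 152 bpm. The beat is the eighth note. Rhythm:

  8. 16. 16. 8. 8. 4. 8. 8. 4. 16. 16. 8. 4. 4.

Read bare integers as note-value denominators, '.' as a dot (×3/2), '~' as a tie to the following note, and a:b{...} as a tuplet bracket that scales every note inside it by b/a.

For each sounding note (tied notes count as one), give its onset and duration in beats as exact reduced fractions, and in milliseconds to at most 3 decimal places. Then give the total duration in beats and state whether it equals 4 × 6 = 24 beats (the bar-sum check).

1) 0.0ms=0b +592.105ms=3/2b
2) 592.105ms=3/2b +296.053ms=3/4b
3) 888.158ms=9/4b +296.053ms=3/4b
4) 1184.211ms=3b +592.105ms=3/2b
5) 1776.316ms=9/2b +592.105ms=3/2b
6) 2368.421ms=6b +1184.211ms=3b
7) 3552.632ms=9b +592.105ms=3/2b
8) 4144.737ms=21/2b +592.105ms=3/2b
9) 4736.842ms=12b +1184.211ms=3b
10) 5921.053ms=15b +296.053ms=3/4b
11) 6217.105ms=63/4b +296.053ms=3/4b
12) 6513.158ms=33/2b +592.105ms=3/2b
13) 7105.263ms=18b +1184.211ms=3b
14) 8289.474ms=21b +1184.211ms=3b
Σ=24b of 24 (152bpm 6/8) — PASS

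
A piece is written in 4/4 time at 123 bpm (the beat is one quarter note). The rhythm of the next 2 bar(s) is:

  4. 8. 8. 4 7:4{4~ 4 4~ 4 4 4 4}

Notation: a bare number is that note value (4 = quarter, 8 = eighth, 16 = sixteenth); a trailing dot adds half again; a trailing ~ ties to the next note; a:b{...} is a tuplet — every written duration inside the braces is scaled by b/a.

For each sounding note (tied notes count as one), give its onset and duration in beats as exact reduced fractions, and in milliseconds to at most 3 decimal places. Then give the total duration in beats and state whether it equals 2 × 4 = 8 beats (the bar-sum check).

1) 0.0ms=0b +731.707ms=3/2b
2) 731.707ms=3/2b +365.854ms=3/4b
3) 1097.561ms=9/4b +365.854ms=3/4b
4) 1463.415ms=3b +487.805ms=1b
5) 1951.22ms=4b +557.491ms=8/7b
6) 2508.711ms=36/7b +557.491ms=8/7b
7) 3066.202ms=44/7b +278.746ms=4/7b
8) 3344.948ms=48/7b +278.746ms=4/7b
9) 3623.693ms=52/7b +278.746ms=4/7b
Σ=8b of 8 (123bpm 4/4) — PASS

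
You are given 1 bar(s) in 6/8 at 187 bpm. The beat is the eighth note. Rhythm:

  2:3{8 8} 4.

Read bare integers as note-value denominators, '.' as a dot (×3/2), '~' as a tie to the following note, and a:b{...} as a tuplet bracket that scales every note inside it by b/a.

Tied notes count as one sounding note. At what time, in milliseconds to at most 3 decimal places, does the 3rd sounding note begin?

1. 0.0ms @ 0 + 481.283ms (3/2)
2. 481.283ms @ 3/2 + 481.283ms (3/2)
3. 962.567ms @ 3 + 962.567ms (3)

note 3 onset = 3b = 962.567ms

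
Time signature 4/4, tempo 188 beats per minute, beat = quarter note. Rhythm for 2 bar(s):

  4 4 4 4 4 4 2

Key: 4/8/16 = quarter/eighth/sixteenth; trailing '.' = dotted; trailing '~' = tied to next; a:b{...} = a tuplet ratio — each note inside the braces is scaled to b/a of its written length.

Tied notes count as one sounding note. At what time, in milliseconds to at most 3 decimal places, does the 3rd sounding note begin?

note 3 onset = 2b = 638.298ms

1. 0.0ms @ 0 + 319.149ms (1)
2. 319.149ms @ 1 + 319.149ms (1)
3. 638.298ms @ 2 + 319.149ms (1)
4. 957.447ms @ 3 + 319.149ms (1)
5. 1276.596ms @ 4 + 319.149ms (1)
6. 1595.745ms @ 5 + 319.149ms (1)
7. 1914.894ms @ 6 + 638.298ms (2)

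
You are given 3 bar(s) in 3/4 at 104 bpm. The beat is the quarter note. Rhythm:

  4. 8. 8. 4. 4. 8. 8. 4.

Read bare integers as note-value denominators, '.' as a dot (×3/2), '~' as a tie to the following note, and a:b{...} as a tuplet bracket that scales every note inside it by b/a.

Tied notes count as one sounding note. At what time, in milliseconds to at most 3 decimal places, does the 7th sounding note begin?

1. 0.0ms @ 0 + 865.385ms (3/2)
2. 865.385ms @ 3/2 + 432.692ms (3/4)
3. 1298.077ms @ 9/4 + 432.692ms (3/4)
4. 1730.769ms @ 3 + 865.385ms (3/2)
5. 2596.154ms @ 9/2 + 865.385ms (3/2)
6. 3461.538ms @ 6 + 432.692ms (3/4)
7. 3894.231ms @ 27/4 + 432.692ms (3/4)
8. 4326.923ms @ 15/2 + 865.385ms (3/2)

note 7 onset = 27/4b = 3894.231ms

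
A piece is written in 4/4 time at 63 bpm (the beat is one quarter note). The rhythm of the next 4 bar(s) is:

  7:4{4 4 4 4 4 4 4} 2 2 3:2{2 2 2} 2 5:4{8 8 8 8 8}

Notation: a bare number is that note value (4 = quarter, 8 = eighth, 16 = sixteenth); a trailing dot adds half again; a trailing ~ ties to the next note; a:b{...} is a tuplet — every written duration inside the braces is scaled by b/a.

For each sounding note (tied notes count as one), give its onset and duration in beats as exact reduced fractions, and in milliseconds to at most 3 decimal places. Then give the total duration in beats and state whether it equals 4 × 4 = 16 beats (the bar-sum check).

1) 0.0ms=0b +544.218ms=4/7b
2) 544.218ms=4/7b +544.218ms=4/7b
3) 1088.435ms=8/7b +544.218ms=4/7b
4) 1632.653ms=12/7b +544.218ms=4/7b
5) 2176.871ms=16/7b +544.218ms=4/7b
6) 2721.088ms=20/7b +544.218ms=4/7b
7) 3265.306ms=24/7b +544.218ms=4/7b
8) 3809.524ms=4b +1904.762ms=2b
9) 5714.286ms=6b +1904.762ms=2b
10) 7619.048ms=8b +1269.841ms=4/3b
11) 8888.889ms=28/3b +1269.841ms=4/3b
12) 10158.73ms=32/3b +1269.841ms=4/3b
13) 11428.571ms=12b +1904.762ms=2b
14) 13333.333ms=14b +380.952ms=2/5b
15) 13714.286ms=72/5b +380.952ms=2/5b
16) 14095.238ms=74/5b +380.952ms=2/5b
17) 14476.19ms=76/5b +380.952ms=2/5b
18) 14857.143ms=78/5b +380.952ms=2/5b
Σ=16b of 16 (63bpm 4/4) — PASS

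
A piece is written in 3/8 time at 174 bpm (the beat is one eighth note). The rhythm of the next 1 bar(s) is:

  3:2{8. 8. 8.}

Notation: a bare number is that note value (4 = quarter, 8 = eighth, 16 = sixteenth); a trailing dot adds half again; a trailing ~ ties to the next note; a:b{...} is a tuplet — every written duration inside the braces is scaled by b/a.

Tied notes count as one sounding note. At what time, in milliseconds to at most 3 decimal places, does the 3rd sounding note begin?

note 3 onset = 2b = 689.655ms

1. 0.0ms @ 0 + 344.828ms (1)
2. 344.828ms @ 1 + 344.828ms (1)
3. 689.655ms @ 2 + 344.828ms (1)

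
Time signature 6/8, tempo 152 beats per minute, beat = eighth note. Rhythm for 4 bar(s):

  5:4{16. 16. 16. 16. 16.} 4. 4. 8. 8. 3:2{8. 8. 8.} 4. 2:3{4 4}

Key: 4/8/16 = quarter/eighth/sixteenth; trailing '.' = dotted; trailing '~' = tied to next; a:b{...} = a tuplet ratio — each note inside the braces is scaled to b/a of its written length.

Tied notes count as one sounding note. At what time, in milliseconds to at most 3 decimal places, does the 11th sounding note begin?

note 11 onset = 13b = 5131.579ms

1. 0.0ms @ 0 + 236.842ms (3/5)
2. 236.842ms @ 3/5 + 236.842ms (3/5)
3. 473.684ms @ 6/5 + 236.842ms (3/5)
4. 710.526ms @ 9/5 + 236.842ms (3/5)
5. 947.368ms @ 12/5 + 236.842ms (3/5)
6. 1184.211ms @ 3 + 1184.211ms (3)
7. 2368.421ms @ 6 + 1184.211ms (3)
8. 3552.632ms @ 9 + 592.105ms (3/2)
9. 4144.737ms @ 21/2 + 592.105ms (3/2)
10. 4736.842ms @ 12 + 394.737ms (1)
11. 5131.579ms @ 13 + 394.737ms (1)
12. 5526.316ms @ 14 + 394.737ms (1)
13. 5921.053ms @ 15 + 1184.211ms (3)
14. 7105.263ms @ 18 + 1184.211ms (3)
15. 8289.474ms @ 21 + 1184.211ms (3)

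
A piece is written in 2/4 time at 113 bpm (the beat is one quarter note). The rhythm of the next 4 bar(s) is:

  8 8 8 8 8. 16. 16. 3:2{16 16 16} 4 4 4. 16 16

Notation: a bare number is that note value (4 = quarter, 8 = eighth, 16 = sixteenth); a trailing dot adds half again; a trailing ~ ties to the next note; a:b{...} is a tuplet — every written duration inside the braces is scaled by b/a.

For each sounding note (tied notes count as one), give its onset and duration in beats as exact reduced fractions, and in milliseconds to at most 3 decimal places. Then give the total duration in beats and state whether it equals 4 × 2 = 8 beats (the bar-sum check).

1) 0.0ms=0b +265.487ms=1/2b
2) 265.487ms=1/2b +265.487ms=1/2b
3) 530.973ms=1b +265.487ms=1/2b
4) 796.46ms=3/2b +265.487ms=1/2b
5) 1061.947ms=2b +398.23ms=3/4b
6) 1460.177ms=11/4b +199.115ms=3/8b
7) 1659.292ms=25/8b +199.115ms=3/8b
8) 1858.407ms=7/2b +88.496ms=1/6b
9) 1946.903ms=11/3b +88.496ms=1/6b
10) 2035.398ms=23/6b +88.496ms=1/6b
11) 2123.894ms=4b +530.973ms=1b
12) 2654.867ms=5b +530.973ms=1b
13) 3185.841ms=6b +796.46ms=3/2b
14) 3982.301ms=15/2b +132.743ms=1/4b
15) 4115.044ms=31/4b +132.743ms=1/4b
Σ=8b of 8 (113bpm 2/4) — PASS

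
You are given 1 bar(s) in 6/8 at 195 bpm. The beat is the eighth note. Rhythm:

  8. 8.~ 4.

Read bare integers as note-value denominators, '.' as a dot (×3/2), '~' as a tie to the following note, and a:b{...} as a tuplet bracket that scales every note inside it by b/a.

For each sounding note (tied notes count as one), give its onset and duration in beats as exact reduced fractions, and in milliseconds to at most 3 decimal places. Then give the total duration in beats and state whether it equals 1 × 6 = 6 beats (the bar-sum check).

1) 0.0ms=0b +461.538ms=3/2b
2) 461.538ms=3/2b +1384.615ms=9/2b
Σ=6b of 6 (195bpm 6/8) — PASS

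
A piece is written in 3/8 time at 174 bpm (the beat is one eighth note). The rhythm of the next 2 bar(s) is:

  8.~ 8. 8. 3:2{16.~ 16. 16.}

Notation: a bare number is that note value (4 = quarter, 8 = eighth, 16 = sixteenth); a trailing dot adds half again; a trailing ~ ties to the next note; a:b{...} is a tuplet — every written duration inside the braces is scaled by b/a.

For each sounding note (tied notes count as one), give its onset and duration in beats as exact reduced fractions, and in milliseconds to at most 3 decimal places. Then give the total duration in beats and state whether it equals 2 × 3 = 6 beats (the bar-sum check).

1) 0.0ms=0b +1034.483ms=3b
2) 1034.483ms=3b +517.241ms=3/2b
3) 1551.724ms=9/2b +344.828ms=1b
4) 1896.552ms=11/2b +172.414ms=1/2b
Σ=6b of 6 (174bpm 3/8) — PASS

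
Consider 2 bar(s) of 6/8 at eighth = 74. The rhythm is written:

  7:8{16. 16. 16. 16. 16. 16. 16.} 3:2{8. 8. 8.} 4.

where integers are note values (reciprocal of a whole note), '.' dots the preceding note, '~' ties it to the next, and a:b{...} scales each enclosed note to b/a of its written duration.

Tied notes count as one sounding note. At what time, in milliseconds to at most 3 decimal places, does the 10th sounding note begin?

note 10 onset = 8b = 6486.486ms

1. 0.0ms @ 0 + 694.981ms (6/7)
2. 694.981ms @ 6/7 + 694.981ms (6/7)
3. 1389.961ms @ 12/7 + 694.981ms (6/7)
4. 2084.942ms @ 18/7 + 694.981ms (6/7)
5. 2779.923ms @ 24/7 + 694.981ms (6/7)
6. 3474.903ms @ 30/7 + 694.981ms (6/7)
7. 4169.884ms @ 36/7 + 694.981ms (6/7)
8. 4864.865ms @ 6 + 810.811ms (1)
9. 5675.676ms @ 7 + 810.811ms (1)
10. 6486.486ms @ 8 + 810.811ms (1)
11. 7297.297ms @ 9 + 2432.432ms (3)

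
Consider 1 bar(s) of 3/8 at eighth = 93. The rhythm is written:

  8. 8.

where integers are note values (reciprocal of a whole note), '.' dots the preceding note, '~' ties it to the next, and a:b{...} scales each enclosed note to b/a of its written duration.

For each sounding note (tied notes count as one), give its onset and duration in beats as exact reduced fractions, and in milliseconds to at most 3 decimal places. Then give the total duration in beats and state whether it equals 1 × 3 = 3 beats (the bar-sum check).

1) 0.0ms=0b +967.742ms=3/2b
2) 967.742ms=3/2b +967.742ms=3/2b
Σ=3b of 3 (93bpm 3/8) — PASS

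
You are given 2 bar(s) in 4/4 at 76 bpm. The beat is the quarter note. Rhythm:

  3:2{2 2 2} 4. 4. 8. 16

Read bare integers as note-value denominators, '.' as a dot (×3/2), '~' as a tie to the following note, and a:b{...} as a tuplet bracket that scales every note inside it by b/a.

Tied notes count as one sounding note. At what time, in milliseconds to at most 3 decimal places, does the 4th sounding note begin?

1. 0.0ms @ 0 + 1052.632ms (4/3)
2. 1052.632ms @ 4/3 + 1052.632ms (4/3)
3. 2105.263ms @ 8/3 + 1052.632ms (4/3)
4. 3157.895ms @ 4 + 1184.211ms (3/2)
5. 4342.105ms @ 11/2 + 1184.211ms (3/2)
6. 5526.316ms @ 7 + 592.105ms (3/4)
7. 6118.421ms @ 31/4 + 197.368ms (1/4)

note 4 onset = 4b = 3157.895ms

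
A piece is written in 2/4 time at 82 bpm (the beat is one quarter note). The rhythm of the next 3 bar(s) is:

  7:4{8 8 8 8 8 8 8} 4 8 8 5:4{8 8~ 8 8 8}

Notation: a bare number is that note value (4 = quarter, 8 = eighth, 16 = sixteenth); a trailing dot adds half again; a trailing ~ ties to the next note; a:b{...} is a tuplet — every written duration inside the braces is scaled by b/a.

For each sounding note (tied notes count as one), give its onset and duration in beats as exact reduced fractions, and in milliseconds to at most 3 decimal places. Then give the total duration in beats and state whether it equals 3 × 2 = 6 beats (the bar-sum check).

1) 0.0ms=0b +209.059ms=2/7b
2) 209.059ms=2/7b +209.059ms=2/7b
3) 418.118ms=4/7b +209.059ms=2/7b
4) 627.178ms=6/7b +209.059ms=2/7b
5) 836.237ms=8/7b +209.059ms=2/7b
6) 1045.296ms=10/7b +209.059ms=2/7b
7) 1254.355ms=12/7b +209.059ms=2/7b
8) 1463.415ms=2b +731.707ms=1b
9) 2195.122ms=3b +365.854ms=1/2b
10) 2560.976ms=7/2b +365.854ms=1/2b
11) 2926.829ms=4b +292.683ms=2/5b
12) 3219.512ms=22/5b +585.366ms=4/5b
13) 3804.878ms=26/5b +292.683ms=2/5b
14) 4097.561ms=28/5b +292.683ms=2/5b
Σ=6b of 6 (82bpm 2/4) — PASS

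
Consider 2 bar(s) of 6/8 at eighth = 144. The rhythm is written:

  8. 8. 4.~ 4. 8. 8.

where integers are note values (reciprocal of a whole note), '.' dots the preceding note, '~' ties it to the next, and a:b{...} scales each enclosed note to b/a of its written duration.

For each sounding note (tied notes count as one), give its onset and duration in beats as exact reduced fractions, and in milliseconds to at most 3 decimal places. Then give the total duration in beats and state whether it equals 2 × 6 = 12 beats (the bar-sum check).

1) 0.0ms=0b +625.0ms=3/2b
2) 625.0ms=3/2b +625.0ms=3/2b
3) 1250.0ms=3b +2500.0ms=6b
4) 3750.0ms=9b +625.0ms=3/2b
5) 4375.0ms=21/2b +625.0ms=3/2b
Σ=12b of 12 (144bpm 6/8) — PASS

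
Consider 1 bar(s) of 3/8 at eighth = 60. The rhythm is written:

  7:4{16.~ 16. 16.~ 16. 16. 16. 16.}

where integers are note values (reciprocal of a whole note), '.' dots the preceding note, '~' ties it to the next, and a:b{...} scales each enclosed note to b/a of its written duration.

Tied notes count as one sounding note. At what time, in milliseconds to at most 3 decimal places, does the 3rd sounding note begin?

note 3 onset = 12/7b = 1714.286ms

1. 0.0ms @ 0 + 857.143ms (6/7)
2. 857.143ms @ 6/7 + 857.143ms (6/7)
3. 1714.286ms @ 12/7 + 428.571ms (3/7)
4. 2142.857ms @ 15/7 + 428.571ms (3/7)
5. 2571.429ms @ 18/7 + 428.571ms (3/7)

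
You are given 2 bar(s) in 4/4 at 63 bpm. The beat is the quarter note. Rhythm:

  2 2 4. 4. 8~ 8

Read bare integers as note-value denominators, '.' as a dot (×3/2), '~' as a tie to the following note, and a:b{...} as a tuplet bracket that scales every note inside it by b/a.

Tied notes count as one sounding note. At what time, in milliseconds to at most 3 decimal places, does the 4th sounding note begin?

1. 0.0ms @ 0 + 1904.762ms (2)
2. 1904.762ms @ 2 + 1904.762ms (2)
3. 3809.524ms @ 4 + 1428.571ms (3/2)
4. 5238.095ms @ 11/2 + 1428.571ms (3/2)
5. 6666.667ms @ 7 + 952.381ms (1)

note 4 onset = 11/2b = 5238.095ms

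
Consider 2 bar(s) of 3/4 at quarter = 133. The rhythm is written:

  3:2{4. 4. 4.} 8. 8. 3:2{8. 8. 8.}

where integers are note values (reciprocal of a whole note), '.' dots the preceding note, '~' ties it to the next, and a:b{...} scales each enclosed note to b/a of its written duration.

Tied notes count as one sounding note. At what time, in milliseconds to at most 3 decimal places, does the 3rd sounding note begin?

1. 0.0ms @ 0 + 451.128ms (1)
2. 451.128ms @ 1 + 451.128ms (1)
3. 902.256ms @ 2 + 451.128ms (1)
4. 1353.383ms @ 3 + 338.346ms (3/4)
5. 1691.729ms @ 15/4 + 338.346ms (3/4)
6. 2030.075ms @ 9/2 + 225.564ms (1/2)
7. 2255.639ms @ 5 + 225.564ms (1/2)
8. 2481.203ms @ 11/2 + 225.564ms (1/2)

note 3 onset = 2b = 902.256ms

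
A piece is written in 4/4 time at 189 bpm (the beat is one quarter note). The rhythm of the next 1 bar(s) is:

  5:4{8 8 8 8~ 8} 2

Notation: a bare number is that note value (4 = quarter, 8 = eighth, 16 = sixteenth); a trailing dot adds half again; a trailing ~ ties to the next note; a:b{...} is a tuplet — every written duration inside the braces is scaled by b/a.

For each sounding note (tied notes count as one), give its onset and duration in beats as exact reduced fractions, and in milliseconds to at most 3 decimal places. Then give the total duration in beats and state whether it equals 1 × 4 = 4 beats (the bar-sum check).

1) 0.0ms=0b +126.984ms=2/5b
2) 126.984ms=2/5b +126.984ms=2/5b
3) 253.968ms=4/5b +126.984ms=2/5b
4) 380.952ms=6/5b +253.968ms=4/5b
5) 634.921ms=2b +634.921ms=2b
Σ=4b of 4 (189bpm 4/4) — PASS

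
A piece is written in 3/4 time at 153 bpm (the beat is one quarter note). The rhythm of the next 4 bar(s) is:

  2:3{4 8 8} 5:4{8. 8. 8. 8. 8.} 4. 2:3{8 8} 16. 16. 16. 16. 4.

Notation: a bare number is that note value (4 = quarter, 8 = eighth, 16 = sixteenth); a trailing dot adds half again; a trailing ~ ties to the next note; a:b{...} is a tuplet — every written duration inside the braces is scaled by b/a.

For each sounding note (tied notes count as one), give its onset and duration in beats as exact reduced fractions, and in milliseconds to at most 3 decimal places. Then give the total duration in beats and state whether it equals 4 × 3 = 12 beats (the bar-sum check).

1) 0.0ms=0b +588.235ms=3/2b
2) 588.235ms=3/2b +294.118ms=3/4b
3) 882.353ms=9/4b +294.118ms=3/4b
4) 1176.471ms=3b +235.294ms=3/5b
5) 1411.765ms=18/5b +235.294ms=3/5b
6) 1647.059ms=21/5b +235.294ms=3/5b
7) 1882.353ms=24/5b +235.294ms=3/5b
8) 2117.647ms=27/5b +235.294ms=3/5b
9) 2352.941ms=6b +588.235ms=3/2b
10) 2941.176ms=15/2b +294.118ms=3/4b
11) 3235.294ms=33/4b +294.118ms=3/4b
12) 3529.412ms=9b +147.059ms=3/8b
13) 3676.471ms=75/8b +147.059ms=3/8b
14) 3823.529ms=39/4b +147.059ms=3/8b
15) 3970.588ms=81/8b +147.059ms=3/8b
16) 4117.647ms=21/2b +588.235ms=3/2b
Σ=12b of 12 (153bpm 3/4) — PASS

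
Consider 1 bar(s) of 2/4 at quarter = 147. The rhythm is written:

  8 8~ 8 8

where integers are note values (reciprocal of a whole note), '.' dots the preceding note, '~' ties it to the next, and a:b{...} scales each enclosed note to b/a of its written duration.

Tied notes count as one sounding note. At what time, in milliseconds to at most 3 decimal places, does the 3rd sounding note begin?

1. 0.0ms @ 0 + 204.082ms (1/2)
2. 204.082ms @ 1/2 + 408.163ms (1)
3. 612.245ms @ 3/2 + 204.082ms (1/2)

note 3 onset = 3/2b = 612.245ms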